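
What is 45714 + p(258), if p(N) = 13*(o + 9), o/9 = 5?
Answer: 46416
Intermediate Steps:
o = 45 (o = 9*5 = 45)
p(N) = 702 (p(N) = 13*(45 + 9) = 13*54 = 702)
45714 + p(258) = 45714 + 702 = 46416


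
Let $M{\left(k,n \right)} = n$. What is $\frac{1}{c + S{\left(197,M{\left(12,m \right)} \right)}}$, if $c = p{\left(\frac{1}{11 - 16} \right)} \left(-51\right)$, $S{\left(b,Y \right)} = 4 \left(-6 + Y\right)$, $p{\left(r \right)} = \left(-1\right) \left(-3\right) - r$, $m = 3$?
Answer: $- \frac{5}{876} \approx -0.0057078$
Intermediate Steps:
$p{\left(r \right)} = 3 - r$
$S{\left(b,Y \right)} = -24 + 4 Y$
$c = - \frac{816}{5}$ ($c = \left(3 - \frac{1}{11 - 16}\right) \left(-51\right) = \left(3 - \frac{1}{-5}\right) \left(-51\right) = \left(3 - - \frac{1}{5}\right) \left(-51\right) = \left(3 + \frac{1}{5}\right) \left(-51\right) = \frac{16}{5} \left(-51\right) = - \frac{816}{5} \approx -163.2$)
$\frac{1}{c + S{\left(197,M{\left(12,m \right)} \right)}} = \frac{1}{- \frac{816}{5} + \left(-24 + 4 \cdot 3\right)} = \frac{1}{- \frac{816}{5} + \left(-24 + 12\right)} = \frac{1}{- \frac{816}{5} - 12} = \frac{1}{- \frac{876}{5}} = - \frac{5}{876}$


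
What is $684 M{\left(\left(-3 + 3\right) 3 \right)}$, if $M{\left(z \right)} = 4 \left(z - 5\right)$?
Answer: $-13680$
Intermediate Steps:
$M{\left(z \right)} = -20 + 4 z$ ($M{\left(z \right)} = 4 \left(-5 + z\right) = -20 + 4 z$)
$684 M{\left(\left(-3 + 3\right) 3 \right)} = 684 \left(-20 + 4 \left(-3 + 3\right) 3\right) = 684 \left(-20 + 4 \cdot 0 \cdot 3\right) = 684 \left(-20 + 4 \cdot 0\right) = 684 \left(-20 + 0\right) = 684 \left(-20\right) = -13680$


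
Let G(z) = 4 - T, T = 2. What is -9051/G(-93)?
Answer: -9051/2 ≈ -4525.5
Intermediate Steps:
G(z) = 2 (G(z) = 4 - 1*2 = 4 - 2 = 2)
-9051/G(-93) = -9051/2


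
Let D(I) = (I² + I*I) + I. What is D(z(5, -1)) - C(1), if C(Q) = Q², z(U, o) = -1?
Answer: 0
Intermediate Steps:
D(I) = I + 2*I² (D(I) = (I² + I²) + I = 2*I² + I = I + 2*I²)
D(z(5, -1)) - C(1) = -(1 + 2*(-1)) - 1*1² = -(1 - 2) - 1*1 = -1*(-1) - 1 = 1 - 1 = 0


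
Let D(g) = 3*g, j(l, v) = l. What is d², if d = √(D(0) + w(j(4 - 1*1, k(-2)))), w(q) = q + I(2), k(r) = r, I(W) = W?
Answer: 5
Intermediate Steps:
w(q) = 2 + q (w(q) = q + 2 = 2 + q)
d = √5 (d = √(3*0 + (2 + (4 - 1*1))) = √(0 + (2 + (4 - 1))) = √(0 + (2 + 3)) = √(0 + 5) = √5 ≈ 2.2361)
d² = (√5)² = 5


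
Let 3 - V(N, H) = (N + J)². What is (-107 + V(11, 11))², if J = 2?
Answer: 74529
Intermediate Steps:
V(N, H) = 3 - (2 + N)² (V(N, H) = 3 - (N + 2)² = 3 - (2 + N)²)
(-107 + V(11, 11))² = (-107 + (3 - (2 + 11)²))² = (-107 + (3 - 1*13²))² = (-107 + (3 - 1*169))² = (-107 + (3 - 169))² = (-107 - 166)² = (-273)² = 74529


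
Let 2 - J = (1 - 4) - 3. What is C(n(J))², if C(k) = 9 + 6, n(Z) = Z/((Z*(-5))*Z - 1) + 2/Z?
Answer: 225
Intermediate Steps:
J = 8 (J = 2 - ((1 - 4) - 3) = 2 - (-3 - 3) = 2 - 1*(-6) = 2 + 6 = 8)
n(Z) = 2/Z + Z/(-1 - 5*Z²) (n(Z) = Z/((-5*Z)*Z - 1) + 2/Z = Z/(-5*Z² - 1) + 2/Z = Z/(-1 - 5*Z²) + 2/Z = 2/Z + Z/(-1 - 5*Z²))
C(k) = 15
C(n(J))² = 15² = 225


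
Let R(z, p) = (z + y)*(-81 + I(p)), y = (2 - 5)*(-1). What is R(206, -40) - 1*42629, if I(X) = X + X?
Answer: -76278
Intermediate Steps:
y = 3 (y = -3*(-1) = 3)
I(X) = 2*X
R(z, p) = (-81 + 2*p)*(3 + z) (R(z, p) = (z + 3)*(-81 + 2*p) = (3 + z)*(-81 + 2*p) = (-81 + 2*p)*(3 + z))
R(206, -40) - 1*42629 = (-243 - 81*206 + 6*(-40) + 2*(-40)*206) - 1*42629 = (-243 - 16686 - 240 - 16480) - 42629 = -33649 - 42629 = -76278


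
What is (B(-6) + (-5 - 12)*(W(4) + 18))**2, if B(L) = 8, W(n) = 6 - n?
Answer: 110224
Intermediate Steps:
(B(-6) + (-5 - 12)*(W(4) + 18))**2 = (8 + (-5 - 12)*((6 - 1*4) + 18))**2 = (8 - 17*((6 - 4) + 18))**2 = (8 - 17*(2 + 18))**2 = (8 - 17*20)**2 = (8 - 340)**2 = (-332)**2 = 110224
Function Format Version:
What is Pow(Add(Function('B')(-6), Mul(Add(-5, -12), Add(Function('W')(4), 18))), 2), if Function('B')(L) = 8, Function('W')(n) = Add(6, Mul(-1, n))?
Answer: 110224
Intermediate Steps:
Pow(Add(Function('B')(-6), Mul(Add(-5, -12), Add(Function('W')(4), 18))), 2) = Pow(Add(8, Mul(Add(-5, -12), Add(Add(6, Mul(-1, 4)), 18))), 2) = Pow(Add(8, Mul(-17, Add(Add(6, -4), 18))), 2) = Pow(Add(8, Mul(-17, Add(2, 18))), 2) = Pow(Add(8, Mul(-17, 20)), 2) = Pow(Add(8, -340), 2) = Pow(-332, 2) = 110224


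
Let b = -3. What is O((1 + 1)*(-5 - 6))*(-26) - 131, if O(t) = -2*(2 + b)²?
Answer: -79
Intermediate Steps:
O(t) = -2 (O(t) = -2*(2 - 3)² = -2*(-1)² = -2*1 = -2)
O((1 + 1)*(-5 - 6))*(-26) - 131 = -2*(-26) - 131 = 52 - 131 = -79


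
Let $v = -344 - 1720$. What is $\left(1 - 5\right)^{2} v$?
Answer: $-33024$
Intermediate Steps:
$v = -2064$
$\left(1 - 5\right)^{2} v = \left(1 - 5\right)^{2} \left(-2064\right) = \left(-4\right)^{2} \left(-2064\right) = 16 \left(-2064\right) = -33024$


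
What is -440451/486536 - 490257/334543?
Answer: -385877478645/162767213048 ≈ -2.3707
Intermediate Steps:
-440451/486536 - 490257/334543 = -385877478645/162767213048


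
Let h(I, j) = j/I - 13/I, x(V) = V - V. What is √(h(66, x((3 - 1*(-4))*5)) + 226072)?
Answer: √984768774/66 ≈ 475.47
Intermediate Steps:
x(V) = 0
h(I, j) = -13/I + j/I
√(h(66, x((3 - 1*(-4))*5)) + 226072) = √((-13 + 0)/66 + 226072) = √((1/66)*(-13) + 226072) = √(-13/66 + 226072) = √(14920739/66) = √984768774/66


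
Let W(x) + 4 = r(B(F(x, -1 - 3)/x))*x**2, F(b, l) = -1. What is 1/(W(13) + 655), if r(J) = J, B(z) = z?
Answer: 1/638 ≈ 0.0015674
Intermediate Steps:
W(x) = -4 - x (W(x) = -4 + (-1/x)*x**2 = -4 - x)
1/(W(13) + 655) = 1/((-4 - 1*13) + 655) = 1/((-4 - 13) + 655) = 1/(-17 + 655) = 1/638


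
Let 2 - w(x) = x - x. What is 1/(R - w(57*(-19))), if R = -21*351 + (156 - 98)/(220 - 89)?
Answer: -131/965805 ≈ -0.00013564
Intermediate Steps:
R = -965543/131 (R = -7371 + 58/131 = -965543/131 ≈ -7370.6)
w(x) = 2 (w(x) = 2 - (x - x) = 2 - 1*0 = 2 + 0 = 2)
1/(R - w(57*(-19))) = 1/(-965543/131 - 1*2) = 1/(-965543/131 - 2) = 1/(-965805/131) = -131/965805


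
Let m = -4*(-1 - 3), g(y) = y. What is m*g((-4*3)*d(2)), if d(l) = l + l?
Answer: -768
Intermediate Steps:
d(l) = 2*l
m = 16 (m = -4*(-4) = 16)
m*g((-4*3)*d(2)) = 16*((-4*3)*(2*2)) = 16*(-12*4) = 16*(-48) = -768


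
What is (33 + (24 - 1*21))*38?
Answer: 1368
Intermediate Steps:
(33 + (24 - 1*21))*38 = (33 + (24 - 21))*38 = (33 + 3)*38 = 36*38 = 1368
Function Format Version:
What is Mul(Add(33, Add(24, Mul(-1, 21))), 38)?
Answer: 1368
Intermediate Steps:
Mul(Add(33, Add(24, Mul(-1, 21))), 38) = Mul(Add(33, Add(24, -21)), 38) = Mul(Add(33, 3), 38) = Mul(36, 38) = 1368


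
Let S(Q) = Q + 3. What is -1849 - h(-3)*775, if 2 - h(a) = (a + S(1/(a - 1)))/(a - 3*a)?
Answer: -82351/24 ≈ -3431.3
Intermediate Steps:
S(Q) = 3 + Q
h(a) = 2 + (3 + a + 1/(-1 + a))/(2*a) (h(a) = 2 - (a + (3 + 1/(a - 1)))/(a - 3*a) = 2 - (a + (3 + 1/(-1 + a)))/((-2*a)) = 2 - (3 + a + 1/(-1 + a))*(-1/(2*a)) = 2 - (-1)*(3 + a + 1/(-1 + a))/(2*a) = 2 + (3 + a + 1/(-1 + a))/(2*a))
-1849 - h(-3)*775 = -1849 - (-1 - 1*(-3) + (5/2)*(-3)²)/((-3)*(-1 - 3))*775 = -1849 - (-⅓*(-1 + 3 + (5/2)*9)/(-4))*775 = -1849 - (-⅓*(-¼)*(-1 + 3 + 45/2))*775 = -1849 - (-⅓*(-¼)*49/2)*775 = -1849 - 49*775/24 = -1849 - 1*37975/24 = -1849 - 37975/24 = -82351/24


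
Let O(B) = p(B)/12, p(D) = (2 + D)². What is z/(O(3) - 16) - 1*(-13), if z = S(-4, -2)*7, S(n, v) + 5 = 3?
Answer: 2339/167 ≈ 14.006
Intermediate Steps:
S(n, v) = -2 (S(n, v) = -5 + 3 = -2)
O(B) = (2 + B)²/12
z = -14 (z = -2*7 = -14)
z/(O(3) - 16) - 1*(-13) = -14/((2 + 3)²/12 - 16) - 1*(-13) = -14/((1/12)*5² - 16) + 13 = -14/((1/12)*25 - 16) + 13 = -14/(25/12 - 16) + 13 = -14/(-167/12) + 13 = -12/167*(-14) + 13 = 168/167 + 13 = 2339/167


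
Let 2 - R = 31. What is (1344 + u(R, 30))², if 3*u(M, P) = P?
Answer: 1833316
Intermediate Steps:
R = -29 (R = 2 - 1*31 = 2 - 31 = -29)
u(M, P) = P/3
(1344 + u(R, 30))² = (1344 + (⅓)*30)² = (1344 + 10)² = 1354² = 1833316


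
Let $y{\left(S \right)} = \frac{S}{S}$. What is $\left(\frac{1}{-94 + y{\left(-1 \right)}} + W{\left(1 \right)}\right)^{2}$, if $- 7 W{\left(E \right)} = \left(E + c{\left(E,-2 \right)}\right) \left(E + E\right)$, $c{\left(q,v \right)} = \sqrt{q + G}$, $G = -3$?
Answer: $- \frac{31943}{423801} + \frac{772 i \sqrt{2}}{4557} \approx -0.075373 + 0.23958 i$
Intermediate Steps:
$c{\left(q,v \right)} = \sqrt{-3 + q}$ ($c{\left(q,v \right)} = \sqrt{q - 3} = \sqrt{-3 + q}$)
$y{\left(S \right)} = 1$
$W{\left(E \right)} = - \frac{2 E \left(E + \sqrt{-3 + E}\right)}{7}$ ($W{\left(E \right)} = - \frac{\left(E + \sqrt{-3 + E}\right) \left(E + E\right)}{7} = - \frac{\left(E + \sqrt{-3 + E}\right) 2 E}{7} = - \frac{2 E \left(E + \sqrt{-3 + E}\right)}{7}$)
$\left(\frac{1}{-94 + y{\left(-1 \right)}} + W{\left(1 \right)}\right)^{2} = \left(\frac{1}{-94 + 1} - \frac{2 \left(1 + \sqrt{-3 + 1}\right)}{7}\right)^{2} = \left(\frac{1}{-93} - \frac{2 \left(1 + \sqrt{-2}\right)}{7}\right)^{2} = \left(- \frac{1}{93} - \frac{2 \left(1 + i \sqrt{2}\right)}{7}\right)^{2} = \left(- \frac{1}{93} - \left(\frac{2}{7} + \frac{2 i \sqrt{2}}{7}\right)\right)^{2} = \left(- \frac{193}{651} - \frac{2 i \sqrt{2}}{7}\right)^{2}$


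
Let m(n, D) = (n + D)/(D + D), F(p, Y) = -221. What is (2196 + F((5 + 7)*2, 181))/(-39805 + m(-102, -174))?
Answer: -57275/1154322 ≈ -0.049618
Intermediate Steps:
m(n, D) = (D + n)/(2*D) (m(n, D) = (D + n)/((2*D)) = (D + n)*(1/(2*D)) = (D + n)/(2*D))
(2196 + F((5 + 7)*2, 181))/(-39805 + m(-102, -174)) = (2196 - 221)/(-39805 + (1/2)*(-174 - 102)/(-174)) = 1975/(-39805 + (1/2)*(-1/174)*(-276)) = 1975/(-39805 + 23/29) = 1975/(-1154322/29) = 1975*(-29/1154322) = -57275/1154322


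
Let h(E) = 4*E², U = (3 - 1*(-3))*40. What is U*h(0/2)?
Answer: 0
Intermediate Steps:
U = 240 (U = (3 + 3)*40 = 6*40 = 240)
U*h(0/2) = 240*(4*(0/2)²) = 240*(4*(0*(½))²) = 240*(4*0²) = 240*(4*0) = 240*0 = 0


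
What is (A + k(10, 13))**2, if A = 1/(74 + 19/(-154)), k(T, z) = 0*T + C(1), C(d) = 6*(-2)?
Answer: 18596776900/129436129 ≈ 143.68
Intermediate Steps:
C(d) = -12
k(T, z) = -12 (k(T, z) = 0*T - 12 = 0 - 12 = -12)
A = 154/11377 (A = 1/(74 + 19*(-1/154)) = 1/(74 - 19/154) = 1/(11377/154) = 154/11377 ≈ 0.013536)
(A + k(10, 13))**2 = (154/11377 - 12)**2 = (-136370/11377)**2 = 18596776900/129436129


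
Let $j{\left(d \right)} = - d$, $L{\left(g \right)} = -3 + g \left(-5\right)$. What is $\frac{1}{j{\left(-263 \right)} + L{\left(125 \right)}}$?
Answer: $- \frac{1}{365} \approx -0.0027397$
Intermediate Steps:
$L{\left(g \right)} = -3 - 5 g$
$\frac{1}{j{\left(-263 \right)} + L{\left(125 \right)}} = \frac{1}{\left(-1\right) \left(-263\right) - 628} = \frac{1}{263 - 628} = \frac{1}{-365} = - \frac{1}{365}$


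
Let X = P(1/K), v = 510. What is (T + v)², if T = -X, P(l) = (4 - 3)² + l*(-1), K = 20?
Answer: 103652761/400 ≈ 2.5913e+5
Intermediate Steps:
P(l) = 1 - l (P(l) = 1² - l = 1 - l)
X = 19/20 (X = 1 - 1/20 = 19/20 ≈ 0.95000)
T = -19/20 (T = -1*19/20 = -19/20 ≈ -0.95000)
(T + v)² = (-19/20 + 510)² = (10181/20)² = 103652761/400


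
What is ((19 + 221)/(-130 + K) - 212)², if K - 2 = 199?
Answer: 219395344/5041 ≈ 43522.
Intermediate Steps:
K = 201 (K = 2 + 199 = 201)
((19 + 221)/(-130 + K) - 212)² = ((19 + 221)/(-130 + 201) - 212)² = (240/71 - 212)² = (-14812/71)² = 219395344/5041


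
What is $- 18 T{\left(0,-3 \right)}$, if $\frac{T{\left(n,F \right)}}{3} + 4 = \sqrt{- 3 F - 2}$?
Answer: $216 - 54 \sqrt{7} \approx 73.129$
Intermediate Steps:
$T{\left(n,F \right)} = -12 + 3 \sqrt{-2 - 3 F}$ ($T{\left(n,F \right)} = -12 + 3 \sqrt{- 3 F - 2} = -12 + 3 \sqrt{-2 - 3 F}$)
$- 18 T{\left(0,-3 \right)} = - 18 \left(-12 + 3 \sqrt{-2 - -9}\right) = - 18 \left(-12 + 3 \sqrt{-2 + 9}\right) = - 18 \left(-12 + 3 \sqrt{7}\right) = 216 - 54 \sqrt{7}$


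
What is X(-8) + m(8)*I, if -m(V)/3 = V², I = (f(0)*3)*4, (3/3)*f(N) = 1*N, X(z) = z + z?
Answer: -16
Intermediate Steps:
X(z) = 2*z
f(N) = N (f(N) = 1*N = N)
I = 0 (I = (0*3)*4 = 0*4 = 0)
m(V) = -3*V²
X(-8) + m(8)*I = 2*(-8) - 3*8²*0 = -16 - 3*64*0 = -16 - 192*0 = -16 + 0 = -16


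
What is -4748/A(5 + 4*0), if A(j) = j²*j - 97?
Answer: -1187/7 ≈ -169.57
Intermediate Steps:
A(j) = -97 + j³ (A(j) = j³ - 97 = -97 + j³)
-4748/A(5 + 4*0) = -4748/(-97 + (5 + 4*0)³) = -4748/(-97 + (5 + 0)³) = -4748/(-97 + 5³) = -4748/(-97 + 125) = -4748/28 = -4748*1/28 = -1187/7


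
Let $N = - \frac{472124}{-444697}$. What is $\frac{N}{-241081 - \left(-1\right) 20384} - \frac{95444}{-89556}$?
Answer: $\frac{2341786563192313}{2197330205089701} \approx 1.0657$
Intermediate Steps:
$N = \frac{472124}{444697}$ ($N = \left(-472124\right) \left(- \frac{1}{444697}\right) = \frac{472124}{444697} \approx 1.0617$)
$\frac{N}{-241081 - \left(-1\right) 20384} - \frac{95444}{-89556} = \frac{472124}{444697 \left(-241081 - \left(-1\right) 20384\right)} - \frac{95444}{-89556} = \frac{472124}{444697 \left(-241081 - -20384\right)} - - \frac{23861}{22389} = \frac{472124}{444697 \left(-241081 + 20384\right)} + \frac{23861}{22389} = \frac{472124}{444697 \left(-220697\right)} + \frac{23861}{22389} = \frac{472124}{444697} \left(- \frac{1}{220697}\right) + \frac{23861}{22389} = - \frac{472124}{98143293809} + \frac{23861}{22389} = \frac{2341786563192313}{2197330205089701}$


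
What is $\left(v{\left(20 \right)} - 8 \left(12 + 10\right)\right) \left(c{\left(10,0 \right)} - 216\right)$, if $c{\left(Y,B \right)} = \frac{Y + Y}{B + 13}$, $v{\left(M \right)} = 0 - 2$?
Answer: $\frac{496264}{13} \approx 38174.0$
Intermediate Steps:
$v{\left(M \right)} = -2$ ($v{\left(M \right)} = 0 - 2 = -2$)
$c{\left(Y,B \right)} = \frac{2 Y}{13 + B}$
$\left(v{\left(20 \right)} - 8 \left(12 + 10\right)\right) \left(c{\left(10,0 \right)} - 216\right) = \left(-2 - 8 \left(12 + 10\right)\right) \left(2 \cdot 10 \frac{1}{13 + 0} - 216\right) = \left(-2 - 176\right) \left(2 \cdot 10 \cdot \frac{1}{13} - 216\right) = - 178 \left(\frac{20}{13} - 216\right) = \left(-178\right) \left(- \frac{2788}{13}\right) = \frac{496264}{13}$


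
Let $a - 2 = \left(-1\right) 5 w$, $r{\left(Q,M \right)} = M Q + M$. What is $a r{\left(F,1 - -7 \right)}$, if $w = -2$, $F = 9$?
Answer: $960$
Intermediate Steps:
$r{\left(Q,M \right)} = M + M Q$
$a = 12$ ($a = 2 + \left(-1\right) 5 \left(-2\right) = 2 - -10 = 2 + 10 = 12$)
$a r{\left(F,1 - -7 \right)} = 12 \left(1 - -7\right) \left(1 + 9\right) = 12 \left(1 + 7\right) 10 = 12 \cdot 8 \cdot 10 = 12 \cdot 80 = 960$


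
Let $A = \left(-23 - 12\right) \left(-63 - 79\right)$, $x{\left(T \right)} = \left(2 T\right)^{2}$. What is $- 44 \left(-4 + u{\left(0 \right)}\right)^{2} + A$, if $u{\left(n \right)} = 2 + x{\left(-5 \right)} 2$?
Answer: $-1720006$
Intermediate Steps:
$x{\left(T \right)} = 4 T^{2}$
$u{\left(n \right)} = 202$ ($u{\left(n \right)} = 2 + 4 \left(-5\right)^{2} \cdot 2 = 2 + 4 \cdot 25 \cdot 2 = 2 + 100 \cdot 2 = 2 + 200 = 202$)
$A = 4970$ ($A = \left(-35\right) \left(-142\right) = 4970$)
$- 44 \left(-4 + u{\left(0 \right)}\right)^{2} + A = - 44 \left(-4 + 202\right)^{2} + 4970 = - 44 \cdot 198^{2} + 4970 = \left(-44\right) 39204 + 4970 = -1724976 + 4970 = -1720006$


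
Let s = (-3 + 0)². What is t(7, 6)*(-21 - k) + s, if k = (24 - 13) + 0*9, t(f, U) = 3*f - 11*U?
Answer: 1449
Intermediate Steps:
t(f, U) = -11*U + 3*f
k = 11 (k = 11 + 0 = 11)
s = 9 (s = (-3)² = 9)
t(7, 6)*(-21 - k) + s = (-11*6 + 3*7)*(-21 - 1*11) + 9 = (-66 + 21)*(-21 - 11) + 9 = -45*(-32) + 9 = 1440 + 9 = 1449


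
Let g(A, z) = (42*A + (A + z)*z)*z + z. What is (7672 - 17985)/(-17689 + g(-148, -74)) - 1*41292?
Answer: -31937328379/773451 ≈ -41292.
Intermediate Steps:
g(A, z) = z + z*(42*A + z*(A + z)) (g(A, z) = (42*A + z*(A + z))*z + z = z*(42*A + z*(A + z)) + z = z + z*(42*A + z*(A + z)))
(7672 - 17985)/(-17689 + g(-148, -74)) - 1*41292 = (7672 - 17985)/(-17689 - 74*(1 + (-74)² + 42*(-148) - 148*(-74))) - 1*41292 = -10313/(-17689 - 74*(1 + 5476 - 6216 + 10952)) - 41292 = -10313/(-17689 - 74*10213) - 41292 = -10313/(-17689 - 755762) - 41292 = -10313/(-773451) - 41292 = -10313*(-1/773451) - 41292 = 10313/773451 - 41292 = -31937328379/773451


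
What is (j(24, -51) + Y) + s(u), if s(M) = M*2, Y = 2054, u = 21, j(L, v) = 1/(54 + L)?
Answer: 163489/78 ≈ 2096.0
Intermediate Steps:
s(M) = 2*M
(j(24, -51) + Y) + s(u) = (1/(54 + 24) + 2054) + 2*21 = (1/78 + 2054) + 42 = 160213/78 + 42 = 163489/78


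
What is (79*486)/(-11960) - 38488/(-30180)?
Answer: -17460361/9023820 ≈ -1.9349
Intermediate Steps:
(79*486)/(-11960) - 38488/(-30180) = 38394*(-1/11960) - 38488*(-1/30180) = -19197/5980 + 9622/7545 = -17460361/9023820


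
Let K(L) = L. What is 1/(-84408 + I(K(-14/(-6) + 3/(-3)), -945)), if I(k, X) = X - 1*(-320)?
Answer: -1/85033 ≈ -1.1760e-5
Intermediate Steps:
I(k, X) = 320 + X (I(k, X) = X + 320 = 320 + X)
1/(-84408 + I(K(-14/(-6) + 3/(-3)), -945)) = 1/(-84408 + (320 - 945)) = 1/(-84408 - 625) = 1/(-85033) = -1/85033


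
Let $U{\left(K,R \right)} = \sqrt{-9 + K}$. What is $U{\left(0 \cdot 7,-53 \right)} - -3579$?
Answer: $3579 + 3 i \approx 3579.0 + 3.0 i$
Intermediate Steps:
$U{\left(0 \cdot 7,-53 \right)} - -3579 = \sqrt{-9 + 0 \cdot 7} - -3579 = \sqrt{-9 + 0} + 3579 = \sqrt{-9} + 3579 = 3 i + 3579 = 3579 + 3 i$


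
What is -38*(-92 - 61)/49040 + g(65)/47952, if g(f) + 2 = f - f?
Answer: 4354607/36743220 ≈ 0.11851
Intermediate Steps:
g(f) = -2 (g(f) = -2 + (f - f) = -2 + 0 = -2)
-38*(-92 - 61)/49040 + g(65)/47952 = -38*(-92 - 61)/49040 - 2/47952 = -38*(-153)*(1/49040) - 2*1/47952 = 5814*(1/49040) - 1/23976 = 2907/24520 - 1/23976 = 4354607/36743220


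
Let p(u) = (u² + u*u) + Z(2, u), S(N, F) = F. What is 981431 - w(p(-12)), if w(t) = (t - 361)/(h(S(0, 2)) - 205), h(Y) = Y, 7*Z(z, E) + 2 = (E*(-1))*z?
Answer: 1394612962/1421 ≈ 9.8143e+5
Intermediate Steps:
Z(z, E) = -2/7 - E*z/7 (Z(z, E) = -2/7 + ((E*(-1))*z)/7 = -2/7 + ((-E)*z)/7 = -2/7 + (-E*z)/7 = -2/7 - E*z/7)
p(u) = -2/7 + 2*u² - 2*u/7 (p(u) = (u² + u*u) + (-2/7 - ⅐*u*2) = (u² + u²) + (-2/7 - 2*u/7) = 2*u² + (-2/7 - 2*u/7) = -2/7 + 2*u² - 2*u/7)
w(t) = 361/203 - t/203 (w(t) = (t - 361)/(2 - 205) = (-361 + t)/(-203) = (-361 + t)*(-1/203) = 361/203 - t/203)
981431 - w(p(-12)) = 981431 - (361/203 - (-2/7 + 2*(-12)² - 2/7*(-12))/203) = 981431 - (361/203 - (-2/7 + 2*144 + 24/7)/203) = 981431 - (361/203 - (-2/7 + 288 + 24/7)/203) = 981431 - (361/203 - 1/203*2038/7) = 981431 - (361/203 - 2038/1421) = 981431 - 1*489/1421 = 981431 - 489/1421 = 1394612962/1421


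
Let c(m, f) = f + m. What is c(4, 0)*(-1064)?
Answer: -4256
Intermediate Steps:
c(4, 0)*(-1064) = (0 + 4)*(-1064) = 4*(-1064) = -4256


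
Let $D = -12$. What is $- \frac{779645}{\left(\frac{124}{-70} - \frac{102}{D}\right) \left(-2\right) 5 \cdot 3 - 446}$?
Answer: $\frac{1091503}{907} \approx 1203.4$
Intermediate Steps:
$- \frac{779645}{\left(\frac{124}{-70} - \frac{102}{D}\right) \left(-2\right) 5 \cdot 3 - 446} = - \frac{779645}{\left(\frac{124}{-70} - \frac{102}{-12}\right) \left(-2\right) 5 \cdot 3 - 446} = - \frac{779645}{\left(124 \left(- \frac{1}{70}\right) - - \frac{17}{2}\right) \left(\left(-10\right) 3\right) - 446} = - \frac{779645}{\left(- \frac{62}{35} + \frac{17}{2}\right) \left(-30\right) - 446} = - \frac{779645}{\frac{471}{70} \left(-30\right) - 446} = - \frac{779645}{- \frac{1413}{7} - 446} = - \frac{779645}{- \frac{4535}{7}} = \left(-779645\right) \left(- \frac{7}{4535}\right) = \frac{1091503}{907}$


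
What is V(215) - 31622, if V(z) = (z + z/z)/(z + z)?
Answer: -6798622/215 ≈ -31622.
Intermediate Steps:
V(z) = (1 + z)/(2*z) (V(z) = (z + 1)/((2*z)) = (1 + z)*(1/(2*z)) = (1 + z)/(2*z))
V(215) - 31622 = (½)*(1 + 215)/215 - 31622 = (½)*(1/215)*216 - 31622 = 108/215 - 31622 = -6798622/215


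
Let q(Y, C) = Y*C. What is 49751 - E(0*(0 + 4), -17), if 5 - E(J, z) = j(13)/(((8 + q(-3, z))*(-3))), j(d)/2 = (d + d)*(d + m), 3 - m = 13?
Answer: 2934962/59 ≈ 49745.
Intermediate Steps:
q(Y, C) = C*Y
m = -10 (m = 3 - 1*13 = 3 - 13 = -10)
j(d) = 4*d*(-10 + d) (j(d) = 2*((d + d)*(d - 10)) = 2*((2*d)*(-10 + d)) = 2*(2*d*(-10 + d)) = 4*d*(-10 + d))
E(J, z) = 5 - 156/(-24 + 9*z) (E(J, z) = 5 - 4*13*(-10 + 13)/((8 + z*(-3))*(-3)) = 5 - 4*13*3/((8 - 3*z)*(-3)) = 5 - 156/(-24 + 9*z))
49751 - E(0*(0 + 4), -17) = 49751 - (92 - 15*(-17))/(8 - 3*(-17)) = 49751 - (92 + 255)/(8 + 51) = 49751 - 347/59 = 2934962/59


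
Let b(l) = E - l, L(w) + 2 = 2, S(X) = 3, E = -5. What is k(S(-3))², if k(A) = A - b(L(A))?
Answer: 64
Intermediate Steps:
L(w) = 0 (L(w) = -2 + 2 = 0)
b(l) = -5 - l
k(A) = 5 + A (k(A) = A - (-5 - 1*0) = A - (-5 + 0) = A - 1*(-5) = A + 5 = 5 + A)
k(S(-3))² = (5 + 3)² = 8² = 64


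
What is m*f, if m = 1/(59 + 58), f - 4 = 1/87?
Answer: 349/10179 ≈ 0.034286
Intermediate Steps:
f = 349/87 (f = 4 + 1/87 = 349/87 ≈ 4.0115)
m = 1/117 ≈ 0.0085470
m*f = (1/117)*(349/87) = 349/10179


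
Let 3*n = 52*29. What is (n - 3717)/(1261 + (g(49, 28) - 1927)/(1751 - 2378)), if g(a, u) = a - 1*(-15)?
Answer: -2015387/792510 ≈ -2.5430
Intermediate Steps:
n = 1508/3 (n = (52*29)/3 = (1/3)*1508 = 1508/3 ≈ 502.67)
g(a, u) = 15 + a (g(a, u) = a + 15 = 15 + a)
(n - 3717)/(1261 + (g(49, 28) - 1927)/(1751 - 2378)) = (1508/3 - 3717)/(1261 + ((15 + 49) - 1927)/(1751 - 2378)) = -9643/(3*(1261 + (64 - 1927)/(-627))) = -9643/(3*(1261 - 1863*(-1/627))) = -9643/(3*(1261 + 621/209)) = -9643/(3*264170/209) = -9643/3*209/264170 = -2015387/792510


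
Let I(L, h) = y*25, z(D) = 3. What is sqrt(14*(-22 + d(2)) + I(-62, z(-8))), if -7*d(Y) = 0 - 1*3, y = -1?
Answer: I*sqrt(327) ≈ 18.083*I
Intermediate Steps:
d(Y) = 3/7 (d(Y) = -(0 - 1*3)/7 = -(0 - 3)/7 = -1/7*(-3) = 3/7)
I(L, h) = -25 (I(L, h) = -1*25 = -25)
sqrt(14*(-22 + d(2)) + I(-62, z(-8))) = sqrt(14*(-22 + 3/7) - 25) = sqrt(14*(-151/7) - 25) = sqrt(-302 - 25) = sqrt(-327) = I*sqrt(327)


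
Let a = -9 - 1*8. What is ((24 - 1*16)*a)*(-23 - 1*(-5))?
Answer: 2448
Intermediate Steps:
a = -17 (a = -9 - 8 = -17)
((24 - 1*16)*a)*(-23 - 1*(-5)) = ((24 - 1*16)*(-17))*(-23 - 1*(-5)) = ((24 - 16)*(-17))*(-23 + 5) = (8*(-17))*(-18) = -136*(-18) = 2448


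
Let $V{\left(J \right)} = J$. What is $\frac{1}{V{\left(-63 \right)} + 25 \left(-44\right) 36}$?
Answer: $- \frac{1}{39663} \approx -2.5212 \cdot 10^{-5}$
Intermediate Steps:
$\frac{1}{V{\left(-63 \right)} + 25 \left(-44\right) 36} = \frac{1}{-63 + 25 \left(-44\right) 36} = \frac{1}{-63 - 39600} = \frac{1}{-39663} = - \frac{1}{39663}$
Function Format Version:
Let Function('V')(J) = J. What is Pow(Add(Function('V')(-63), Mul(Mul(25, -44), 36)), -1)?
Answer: Rational(-1, 39663) ≈ -2.5212e-5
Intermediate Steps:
Pow(Add(Function('V')(-63), Mul(Mul(25, -44), 36)), -1) = Pow(Add(-63, Mul(Mul(25, -44), 36)), -1) = Pow(Add(-63, Mul(-1100, 36)), -1) = Pow(Add(-63, -39600), -1) = Pow(-39663, -1) = Rational(-1, 39663)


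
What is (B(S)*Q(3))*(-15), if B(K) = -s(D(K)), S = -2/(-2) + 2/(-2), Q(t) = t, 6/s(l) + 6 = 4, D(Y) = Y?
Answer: -135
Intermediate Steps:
s(l) = -3 (s(l) = 6/(-6 + 4) = 6/(-2) = 6*(-½) = -3)
S = 0 (S = -2*(-½) + 2*(-½) = 1 - 1 = 0)
B(K) = 3 (B(K) = -1*(-3) = 3)
(B(S)*Q(3))*(-15) = (3*3)*(-15) = 9*(-15) = -135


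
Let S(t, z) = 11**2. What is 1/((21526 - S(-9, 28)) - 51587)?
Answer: -1/30182 ≈ -3.3132e-5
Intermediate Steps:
S(t, z) = 121
1/((21526 - S(-9, 28)) - 51587) = 1/((21526 - 1*121) - 51587) = 1/((21526 - 121) - 51587) = 1/(21405 - 51587) = 1/(-30182) = -1/30182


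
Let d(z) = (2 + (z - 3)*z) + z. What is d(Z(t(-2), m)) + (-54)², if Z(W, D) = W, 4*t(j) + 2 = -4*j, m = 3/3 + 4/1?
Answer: 11669/4 ≈ 2917.3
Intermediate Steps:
m = 5 (m = 3*(⅓) + 4*1 = 1 + 4 = 5)
t(j) = -½ - j (t(j) = -½ + (-4*j)/4 = -½ - j)
d(z) = 2 + z + z*(-3 + z) (d(z) = (2 + (-3 + z)*z) + z = (2 + z*(-3 + z)) + z = 2 + z + z*(-3 + z))
d(Z(t(-2), m)) + (-54)² = (2 + (-½ - 1*(-2))² - 2*(-½ - 1*(-2))) + (-54)² = (2 + (-½ + 2)² - 2*(-½ + 2)) + 2916 = (2 + (3/2)² - 2*3/2) + 2916 = (2 + 9/4 - 3) + 2916 = 5/4 + 2916 = 11669/4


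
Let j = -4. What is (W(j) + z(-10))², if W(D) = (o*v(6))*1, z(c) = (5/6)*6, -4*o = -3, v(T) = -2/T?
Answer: 361/16 ≈ 22.563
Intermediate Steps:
o = ¾ (o = -¼*(-3) = ¾ ≈ 0.75000)
z(c) = 5 (z(c) = (5*(⅙))*6 = (⅚)*6 = 5)
W(D) = -¼ (W(D) = (3*(-2/6)/4)*1 = (3*(-2*⅙)/4)*1 = ((¾)*(-⅓))*1 = -¼*1 = -¼)
(W(j) + z(-10))² = (-¼ + 5)² = (19/4)² = 361/16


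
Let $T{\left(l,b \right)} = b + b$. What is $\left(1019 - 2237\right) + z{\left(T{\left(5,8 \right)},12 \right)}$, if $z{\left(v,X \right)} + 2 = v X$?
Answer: $-1028$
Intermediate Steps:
$T{\left(l,b \right)} = 2 b$
$z{\left(v,X \right)} = -2 + X v$ ($z{\left(v,X \right)} = -2 + v X = -2 + X v$)
$\left(1019 - 2237\right) + z{\left(T{\left(5,8 \right)},12 \right)} = \left(1019 - 2237\right) - \left(2 - 12 \cdot 2 \cdot 8\right) = -1218 + \left(-2 + 12 \cdot 16\right) = -1218 + \left(-2 + 192\right) = -1218 + 190 = -1028$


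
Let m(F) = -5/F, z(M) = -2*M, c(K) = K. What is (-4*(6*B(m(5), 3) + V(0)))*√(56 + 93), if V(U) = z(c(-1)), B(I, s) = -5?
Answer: 112*√149 ≈ 1367.1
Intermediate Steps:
V(U) = 2 (V(U) = -2*(-1) = 2)
(-4*(6*B(m(5), 3) + V(0)))*√(56 + 93) = (-4*(6*(-5) + 2))*√(56 + 93) = (-4*(-30 + 2))*√149 = (-4*(-28))*√149 = 112*√149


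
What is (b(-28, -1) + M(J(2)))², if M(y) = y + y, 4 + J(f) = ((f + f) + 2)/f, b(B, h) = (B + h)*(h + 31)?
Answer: 760384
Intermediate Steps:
b(B, h) = (31 + h)*(B + h) (b(B, h) = (B + h)*(31 + h) = (31 + h)*(B + h))
J(f) = -4 + (2 + 2*f)/f (J(f) = -4 + ((f + f) + 2)/f = -4 + (2*f + 2)/f = -4 + (2 + 2*f)/f)
M(y) = 2*y
(b(-28, -1) + M(J(2)))² = (((-1)² + 31*(-28) + 31*(-1) - 28*(-1)) + 2*(-2 + 2/2))² = ((1 - 868 - 31 + 28) + 2*(-2 + 2*(½)))² = (-870 + 2*(-2 + 1))² = (-870 + 2*(-1))² = (-870 - 2)² = (-872)² = 760384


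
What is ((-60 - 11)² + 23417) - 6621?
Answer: 21837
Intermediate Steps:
((-60 - 11)² + 23417) - 6621 = ((-71)² + 23417) - 6621 = (5041 + 23417) - 6621 = 28458 - 6621 = 21837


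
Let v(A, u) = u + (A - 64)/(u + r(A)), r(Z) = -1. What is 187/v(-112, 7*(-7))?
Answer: -4675/1137 ≈ -4.1117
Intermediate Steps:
v(A, u) = u + (-64 + A)/(-1 + u) (v(A, u) = u + (A - 64)/(u - 1) = u + (-64 + A)/(-1 + u))
187/v(-112, 7*(-7)) = 187/(((-64 - 112 + (7*(-7))**2 - 7*(-7))/(-1 + 7*(-7)))) = 187/(((-64 - 112 + (-49)**2 - 1*(-49))/(-1 - 49))) = 187/(((-64 - 112 + 2401 + 49)/(-50))) = 187/((-1/50*2274)) = 187/(-1137/25) = 187*(-25/1137) = -4675/1137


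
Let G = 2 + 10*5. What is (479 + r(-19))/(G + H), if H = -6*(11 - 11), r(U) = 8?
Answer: 487/52 ≈ 9.3654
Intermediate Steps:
G = 52 (G = 2 + 50 = 52)
H = 0 (H = -6*0 = 0)
(479 + r(-19))/(G + H) = (479 + 8)/(52 + 0) = 487/52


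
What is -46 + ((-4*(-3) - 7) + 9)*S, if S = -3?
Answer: -88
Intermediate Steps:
-46 + ((-4*(-3) - 7) + 9)*S = -46 + ((-4*(-3) - 7) + 9)*(-3) = -46 + ((12 - 7) + 9)*(-3) = -46 + (5 + 9)*(-3) = -46 + 14*(-3) = -46 - 42 = -88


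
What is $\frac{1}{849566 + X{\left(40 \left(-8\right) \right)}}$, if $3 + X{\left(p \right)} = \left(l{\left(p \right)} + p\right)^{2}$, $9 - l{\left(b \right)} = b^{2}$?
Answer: $\frac{1}{10550399084} \approx 9.4783 \cdot 10^{-11}$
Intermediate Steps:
$l{\left(b \right)} = 9 - b^{2}$
$X{\left(p \right)} = -3 + \left(9 + p - p^{2}\right)^{2}$ ($X{\left(p \right)} = -3 + \left(\left(9 - p^{2}\right) + p\right)^{2} = -3 + \left(9 + p - p^{2}\right)^{2}$)
$\frac{1}{849566 + X{\left(40 \left(-8\right) \right)}} = \frac{1}{849566 - \left(3 - \left(9 + 40 \left(-8\right) - \left(40 \left(-8\right)\right)^{2}\right)^{2}\right)} = \frac{1}{849566 - \left(3 - \left(9 - 320 - \left(-320\right)^{2}\right)^{2}\right)} = \frac{1}{849566 - \left(3 - \left(9 - 320 - 102400\right)^{2}\right)} = \frac{1}{849566 - \left(3 - \left(-102711\right)^{2}\right)} = \frac{1}{849566 + \left(-3 + 10549549521\right)} = \frac{1}{849566 + 10549549518} = \frac{1}{10550399084}$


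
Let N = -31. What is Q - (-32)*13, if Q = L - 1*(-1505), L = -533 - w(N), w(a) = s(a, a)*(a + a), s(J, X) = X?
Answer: -534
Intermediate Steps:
w(a) = 2*a**2 (w(a) = a*(a + a) = a*(2*a) = 2*a**2)
L = -2455 (L = -533 - 2*(-31)**2 = -533 - 2*961 = -533 - 1*1922 = -533 - 1922 = -2455)
Q = -950 (Q = -2455 - 1*(-1505) = -2455 + 1505 = -950)
Q - (-32)*13 = -950 - (-32)*13 = -950 - 1*(-416) = -950 + 416 = -534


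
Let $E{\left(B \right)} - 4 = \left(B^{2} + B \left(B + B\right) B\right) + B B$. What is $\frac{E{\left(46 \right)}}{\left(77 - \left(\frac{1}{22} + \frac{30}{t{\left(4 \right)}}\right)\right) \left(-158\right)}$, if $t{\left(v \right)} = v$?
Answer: $- \frac{546997}{30178} \approx -18.126$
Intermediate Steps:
$E{\left(B \right)} = 4 + 2 B^{2} + 2 B^{3}$ ($E{\left(B \right)} = 4 + \left(\left(B^{2} + B \left(B + B\right) B\right) + B B\right) = 4 + \left(\left(B^{2} + B 2 B B\right) + B^{2}\right) = 4 + \left(\left(B^{2} + 2 B^{2} B\right) + B^{2}\right) = 4 + \left(\left(B^{2} + 2 B^{3}\right) + B^{2}\right) = 4 + \left(2 B^{2} + 2 B^{3}\right) = 4 + 2 B^{2} + 2 B^{3}$)
$\frac{E{\left(46 \right)}}{\left(77 - \left(\frac{1}{22} + \frac{30}{t{\left(4 \right)}}\right)\right) \left(-158\right)} = \frac{4 + 2 \cdot 46^{2} + 2 \cdot 46^{3}}{\left(77 - \left(\frac{1}{22} + \frac{15}{2}\right)\right) \left(-158\right)} = \frac{4 + 2 \cdot 2116 + 2 \cdot 97336}{\left(77 - \frac{83}{11}\right) \left(-158\right)} = \frac{4 + 4232 + 194672}{\left(77 - \frac{83}{11}\right) \left(-158\right)} = \frac{198908}{\left(77 - \frac{83}{11}\right) \left(-158\right)} = \frac{198908}{\frac{764}{11} \left(-158\right)} = \frac{198908}{- \frac{120712}{11}} = 198908 \left(- \frac{11}{120712}\right) = - \frac{546997}{30178}$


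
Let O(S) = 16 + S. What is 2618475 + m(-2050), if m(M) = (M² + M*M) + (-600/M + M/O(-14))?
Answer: 451920462/41 ≈ 1.1022e+7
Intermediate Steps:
m(M) = M/2 - 600/M + 2*M² (m(M) = (M² + M*M) + (-600/M + M/(16 - 14)) = (M² + M²) + (-600/M + M/2) = 2*M² + (-600/M + M*(½)) = 2*M² + (-600/M + M/2) = 2*M² + (M/2 - 600/M) = M/2 - 600/M + 2*M²)
2618475 + m(-2050) = 2618475 + ((½)*(-2050) - 600/(-2050) + 2*(-2050)²) = 2618475 + (-1025 - 600*(-1/2050) + 2*4202500) = 2618475 + (-1025 + 12/41 + 8405000) = 2618475 + 344562987/41 = 451920462/41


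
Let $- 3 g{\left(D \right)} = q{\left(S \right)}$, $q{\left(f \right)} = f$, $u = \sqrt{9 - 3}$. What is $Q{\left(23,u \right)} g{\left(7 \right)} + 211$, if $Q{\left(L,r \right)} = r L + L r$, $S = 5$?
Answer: $211 - \frac{230 \sqrt{6}}{3} \approx 23.206$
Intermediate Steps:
$u = \sqrt{6} \approx 2.4495$
$g{\left(D \right)} = - \frac{5}{3}$ ($g{\left(D \right)} = \left(- \frac{1}{3}\right) 5 = - \frac{5}{3}$)
$Q{\left(L,r \right)} = 2 L r$ ($Q{\left(L,r \right)} = L r + L r = 2 L r$)
$Q{\left(23,u \right)} g{\left(7 \right)} + 211 = 2 \cdot 23 \sqrt{6} \left(- \frac{5}{3}\right) + 211 = 46 \sqrt{6} \left(- \frac{5}{3}\right) + 211 = - \frac{230 \sqrt{6}}{3} + 211 = 211 - \frac{230 \sqrt{6}}{3}$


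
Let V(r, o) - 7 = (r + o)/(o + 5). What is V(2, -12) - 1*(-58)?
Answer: 465/7 ≈ 66.429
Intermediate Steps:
V(r, o) = 7 + (o + r)/(5 + o) (V(r, o) = 7 + (r + o)/(o + 5) = 7 + (o + r)/(5 + o))
V(2, -12) - 1*(-58) = (35 + 2 + 8*(-12))/(5 - 12) - 1*(-58) = (35 + 2 - 96)/(-7) + 58 = -1/7*(-59) + 58 = 59/7 + 58 = 465/7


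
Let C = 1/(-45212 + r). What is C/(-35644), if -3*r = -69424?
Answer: 3/2360060528 ≈ 1.2712e-9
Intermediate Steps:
r = 69424/3 (r = -⅓*(-69424) = 69424/3 ≈ 23141.)
C = -3/66212 (C = 1/(-45212 + 69424/3) = 1/(-66212/3) = -3/66212 ≈ -4.5309e-5)
C/(-35644) = -3/66212/(-35644) = -3/66212*(-1/35644) = 3/2360060528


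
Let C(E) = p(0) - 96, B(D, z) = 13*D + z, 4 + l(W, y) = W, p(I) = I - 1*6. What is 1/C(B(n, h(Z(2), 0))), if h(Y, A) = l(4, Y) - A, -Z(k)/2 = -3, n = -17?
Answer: -1/102 ≈ -0.0098039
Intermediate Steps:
Z(k) = 6 (Z(k) = -2*(-3) = 6)
p(I) = -6 + I (p(I) = I - 6 = -6 + I)
l(W, y) = -4 + W
h(Y, A) = -A (h(Y, A) = (-4 + 4) - A = 0 - A = -A)
B(D, z) = z + 13*D
C(E) = -102 (C(E) = (-6 + 0) - 96 = -6 - 96 = -102)
1/C(B(n, h(Z(2), 0))) = 1/(-102) = -1/102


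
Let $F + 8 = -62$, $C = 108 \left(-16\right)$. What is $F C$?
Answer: $120960$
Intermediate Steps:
$C = -1728$
$F = -70$ ($F = -8 - 62 = -70$)
$F C = \left(-70\right) \left(-1728\right) = 120960$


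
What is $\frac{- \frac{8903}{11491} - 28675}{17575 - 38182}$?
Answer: $\frac{109837776}{78931679} \approx 1.3916$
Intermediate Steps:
$\frac{- \frac{8903}{11491} - 28675}{17575 - 38182} = \frac{\left(-8903\right) \frac{1}{11491} - 28675}{-20607} = \left(- \frac{8903}{11491} - 28675\right) \left(- \frac{1}{20607}\right) = \left(- \frac{329513328}{11491}\right) \left(- \frac{1}{20607}\right) = \frac{109837776}{78931679}$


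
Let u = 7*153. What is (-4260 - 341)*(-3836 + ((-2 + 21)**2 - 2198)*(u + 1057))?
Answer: 18003584172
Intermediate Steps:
u = 1071
(-4260 - 341)*(-3836 + ((-2 + 21)**2 - 2198)*(u + 1057)) = (-4260 - 341)*(-3836 + ((-2 + 21)**2 - 2198)*(1071 + 1057)) = -4601*(-3836 + (19**2 - 2198)*2128) = -4601*(-3836 + (361 - 2198)*2128) = -4601*(-3836 - 1837*2128) = -4601*(-3836 - 3909136) = -4601*(-3912972) = 18003584172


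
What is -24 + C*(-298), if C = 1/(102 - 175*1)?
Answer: -1454/73 ≈ -19.918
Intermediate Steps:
C = -1/73 (C = 1/(102 - 175) = 1/(-73) = -1/73 ≈ -0.013699)
-24 + C*(-298) = -24 - 1/73*(-298) = -24 + 298/73 = -1454/73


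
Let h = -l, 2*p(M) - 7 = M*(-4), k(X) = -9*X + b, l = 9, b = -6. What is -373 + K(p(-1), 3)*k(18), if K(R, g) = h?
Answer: 1139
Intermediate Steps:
k(X) = -6 - 9*X (k(X) = -9*X - 6 = -6 - 9*X)
p(M) = 7/2 - 2*M (p(M) = 7/2 + (M*(-4))/2 = 7/2 + (-4*M)/2 = 7/2 - 2*M)
h = -9 (h = -1*9 = -9)
K(R, g) = -9
-373 + K(p(-1), 3)*k(18) = -373 - 9*(-6 - 9*18) = -373 - 9*(-6 - 162) = -373 - 9*(-168) = -373 + 1512 = 1139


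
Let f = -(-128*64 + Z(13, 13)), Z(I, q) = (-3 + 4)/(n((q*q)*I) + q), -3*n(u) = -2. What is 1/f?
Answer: 41/335869 ≈ 0.00012207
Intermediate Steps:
n(u) = 2/3 (n(u) = -1/3*(-2) = 2/3)
Z(I, q) = 1/(2/3 + q) (Z(I, q) = (-3 + 4)/(2/3 + q) = 1/(2/3 + q))
f = 335869/41 (f = -(-128*64 + 3/(2 + 3*13)) = -(-8192 + 3/(2 + 39)) = -(-8192 + 3/41) = -1*(-335869/41) = 335869/41 ≈ 8191.9)
1/f = 1/(335869/41) = 41/335869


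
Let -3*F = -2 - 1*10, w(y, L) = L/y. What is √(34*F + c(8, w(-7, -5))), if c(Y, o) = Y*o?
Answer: 4*√434/7 ≈ 11.904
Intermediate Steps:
F = 4 (F = -(-2 - 1*10)/3 = -(-2 - 10)/3 = -⅓*(-12) = 4)
√(34*F + c(8, w(-7, -5))) = √(34*4 + 8*(-5/(-7))) = √(136 + 8*(-5*(-⅐))) = √(136 + 8*(5/7)) = √(136 + 40/7) = √(992/7) = 4*√434/7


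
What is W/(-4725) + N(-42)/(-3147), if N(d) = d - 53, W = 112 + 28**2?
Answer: -112897/708075 ≈ -0.15944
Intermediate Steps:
W = 896 (W = 112 + 784 = 896)
N(d) = -53 + d
W/(-4725) + N(-42)/(-3147) = 896/(-4725) + (-53 - 42)/(-3147) = 896*(-1/4725) - 95*(-1/3147) = -128/675 + 95/3147 = -112897/708075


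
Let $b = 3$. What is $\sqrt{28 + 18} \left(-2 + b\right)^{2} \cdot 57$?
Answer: $57 \sqrt{46} \approx 386.59$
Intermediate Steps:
$\sqrt{28 + 18} \left(-2 + b\right)^{2} \cdot 57 = \sqrt{28 + 18} \left(-2 + 3\right)^{2} \cdot 57 = \sqrt{46} \cdot 1^{2} \cdot 57 = \sqrt{46} \cdot 1 \cdot 57 = \sqrt{46} \cdot 57 = 57 \sqrt{46}$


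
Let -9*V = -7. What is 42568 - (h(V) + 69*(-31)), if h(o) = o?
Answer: 402356/9 ≈ 44706.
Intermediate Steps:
V = 7/9 (V = -⅑*(-7) = 7/9 ≈ 0.77778)
42568 - (h(V) + 69*(-31)) = 42568 - (7/9 + 69*(-31)) = 42568 - (7/9 - 2139) = 42568 - 1*(-19244/9) = 42568 + 19244/9 = 402356/9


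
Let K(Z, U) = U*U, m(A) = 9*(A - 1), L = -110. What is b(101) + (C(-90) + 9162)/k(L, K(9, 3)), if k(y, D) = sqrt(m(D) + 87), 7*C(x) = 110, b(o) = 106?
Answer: 106 + 64244*sqrt(159)/1113 ≈ 833.84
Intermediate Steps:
m(A) = -9 + 9*A (m(A) = 9*(-1 + A) = -9 + 9*A)
K(Z, U) = U**2
C(x) = 110/7 (C(x) = (1/7)*110 = 110/7)
k(y, D) = sqrt(78 + 9*D) (k(y, D) = sqrt((-9 + 9*D) + 87) = sqrt(78 + 9*D))
b(101) + (C(-90) + 9162)/k(L, K(9, 3)) = 106 + (110/7 + 9162)/(sqrt(78 + 9*3**2)) = 106 + 64244/(7*(sqrt(78 + 9*9))) = 106 + 64244/(7*(sqrt(78 + 81))) = 106 + 64244/(7*(sqrt(159))) = 106 + 64244*(sqrt(159)/159)/7 = 106 + 64244*sqrt(159)/1113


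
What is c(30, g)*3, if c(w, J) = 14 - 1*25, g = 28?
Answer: -33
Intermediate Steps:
c(w, J) = -11 (c(w, J) = 14 - 25 = -11)
c(30, g)*3 = -11*3 = -33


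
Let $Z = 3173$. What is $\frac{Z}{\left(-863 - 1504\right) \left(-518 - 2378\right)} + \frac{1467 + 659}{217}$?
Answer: $\frac{14574061373}{1487498544} \approx 9.7977$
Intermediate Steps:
$\frac{Z}{\left(-863 - 1504\right) \left(-518 - 2378\right)} + \frac{1467 + 659}{217} = \frac{3173}{\left(-863 - 1504\right) \left(-518 - 2378\right)} + \frac{1467 + 659}{217} = \frac{3173}{\left(-2367\right) \left(-2896\right)} + 2126 \cdot \frac{1}{217} = \frac{3173}{6854832} + \frac{2126}{217} = \frac{14574061373}{1487498544}$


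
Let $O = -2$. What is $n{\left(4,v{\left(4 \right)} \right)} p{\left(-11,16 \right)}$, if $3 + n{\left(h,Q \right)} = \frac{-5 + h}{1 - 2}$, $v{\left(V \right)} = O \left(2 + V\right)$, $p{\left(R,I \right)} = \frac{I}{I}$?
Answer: $-2$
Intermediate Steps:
$p{\left(R,I \right)} = 1$
$v{\left(V \right)} = -4 - 2 V$ ($v{\left(V \right)} = - 2 \left(2 + V\right) = -4 - 2 V$)
$n{\left(h,Q \right)} = 2 - h$ ($n{\left(h,Q \right)} = -3 + \frac{-5 + h}{1 - 2} = -3 + \frac{-5 + h}{-1} = -3 + \left(-5 + h\right) \left(-1\right) = -3 - \left(-5 + h\right) = 2 - h$)
$n{\left(4,v{\left(4 \right)} \right)} p{\left(-11,16 \right)} = \left(2 - 4\right) 1 = \left(-2\right) 1 = -2$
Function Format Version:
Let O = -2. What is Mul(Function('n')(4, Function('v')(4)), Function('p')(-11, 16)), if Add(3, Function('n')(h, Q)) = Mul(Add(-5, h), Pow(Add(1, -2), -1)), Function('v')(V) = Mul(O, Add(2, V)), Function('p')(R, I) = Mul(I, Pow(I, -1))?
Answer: -2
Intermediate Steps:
Function('p')(R, I) = 1
Function('v')(V) = Add(-4, Mul(-2, V)) (Function('v')(V) = Mul(-2, Add(2, V)) = Add(-4, Mul(-2, V)))
Function('n')(h, Q) = Add(2, Mul(-1, h)) (Function('n')(h, Q) = Add(-3, Mul(Add(-5, h), Pow(Add(1, -2), -1))) = Add(-3, Mul(Add(-5, h), Pow(-1, -1))) = Add(-3, Mul(Add(-5, h), -1)) = Add(-3, Add(5, Mul(-1, h))) = Add(2, Mul(-1, h)))
Mul(Function('n')(4, Function('v')(4)), Function('p')(-11, 16)) = Mul(Add(2, Mul(-1, 4)), 1) = Mul(Add(2, -4), 1) = Mul(-2, 1) = -2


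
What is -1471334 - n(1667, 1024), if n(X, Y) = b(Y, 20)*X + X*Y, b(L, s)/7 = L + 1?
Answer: -15139067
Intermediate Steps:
b(L, s) = 7 + 7*L (b(L, s) = 7*(L + 1) = 7*(1 + L) = 7 + 7*L)
n(X, Y) = X*Y + X*(7 + 7*Y) (n(X, Y) = (7 + 7*Y)*X + X*Y = X*(7 + 7*Y) + X*Y = X*Y + X*(7 + 7*Y))
-1471334 - n(1667, 1024) = -1471334 - 1667*(7 + 8*1024) = -1471334 - 1667*(7 + 8192) = -1471334 - 1667*8199 = -1471334 - 1*13667733 = -1471334 - 13667733 = -15139067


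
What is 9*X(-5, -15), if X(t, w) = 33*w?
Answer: -4455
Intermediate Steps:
9*X(-5, -15) = 9*(33*(-15)) = 9*(-495) = -4455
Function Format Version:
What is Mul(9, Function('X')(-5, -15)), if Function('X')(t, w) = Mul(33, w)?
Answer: -4455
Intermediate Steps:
Mul(9, Function('X')(-5, -15)) = Mul(9, Mul(33, -15)) = Mul(9, -495) = -4455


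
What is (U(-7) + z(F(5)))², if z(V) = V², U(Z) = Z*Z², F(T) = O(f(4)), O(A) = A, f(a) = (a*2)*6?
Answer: 3845521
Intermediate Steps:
f(a) = 12*a (f(a) = (2*a)*6 = 12*a)
F(T) = 48 (F(T) = 12*4 = 48)
U(Z) = Z³
(U(-7) + z(F(5)))² = ((-7)³ + 48²)² = (-343 + 2304)² = 1961² = 3845521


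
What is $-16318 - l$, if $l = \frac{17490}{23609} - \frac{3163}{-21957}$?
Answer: $- \frac{8459429445731}{518382813} \approx -16319.0$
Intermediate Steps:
$l = \frac{458703197}{518382813}$ ($l = 17490 \cdot \frac{1}{23609} - - \frac{3163}{21957} = \frac{17490}{23609} + \frac{3163}{21957} = \frac{458703197}{518382813} \approx 0.88487$)
$-16318 - l = -16318 - \frac{458703197}{518382813} = - \frac{8459429445731}{518382813}$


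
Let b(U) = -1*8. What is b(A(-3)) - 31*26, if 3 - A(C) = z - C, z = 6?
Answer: -814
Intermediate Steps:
A(C) = -3 + C (A(C) = 3 - (6 - C) = 3 + (-6 + C) = -3 + C)
b(U) = -8
b(A(-3)) - 31*26 = -8 - 31*26 = -8 - 806 = -814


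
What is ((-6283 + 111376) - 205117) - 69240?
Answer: -169264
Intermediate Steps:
((-6283 + 111376) - 205117) - 69240 = (105093 - 205117) - 69240 = -100024 - 69240 = -169264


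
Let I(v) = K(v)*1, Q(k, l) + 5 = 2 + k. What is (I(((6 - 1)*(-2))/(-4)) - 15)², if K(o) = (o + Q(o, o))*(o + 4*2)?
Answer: 36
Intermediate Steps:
Q(k, l) = -3 + k (Q(k, l) = -5 + (2 + k) = -3 + k)
K(o) = (-3 + 2*o)*(8 + o) (K(o) = (o + (-3 + o))*(o + 4*2) = (-3 + 2*o)*(o + 8) = (-3 + 2*o)*(8 + o))
I(v) = -24 + 2*v² + 13*v (I(v) = (-24 + 2*v² + 13*v)*1 = -24 + 2*v² + 13*v)
(I(((6 - 1)*(-2))/(-4)) - 15)² = ((-24 + 2*(((6 - 1)*(-2))/(-4))² + 13*(((6 - 1)*(-2))/(-4))) - 15)² = ((-24 + 2*((5*(-2))*(-¼))² + 13*((5*(-2))*(-¼))) - 15)² = ((-24 + 2*(-10*(-¼))² + 13*(-10*(-¼))) - 15)² = ((-24 + 2*(5/2)² + 13*(5/2)) - 15)² = ((-24 + 2*(25/4) + 65/2) - 15)² = ((-24 + 25/2 + 65/2) - 15)² = (21 - 15)² = 6² = 36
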